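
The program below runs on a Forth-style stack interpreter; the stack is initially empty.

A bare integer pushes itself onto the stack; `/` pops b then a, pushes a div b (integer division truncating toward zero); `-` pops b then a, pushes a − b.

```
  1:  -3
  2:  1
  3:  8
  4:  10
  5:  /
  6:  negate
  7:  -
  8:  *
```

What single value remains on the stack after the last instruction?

-3      -3
1       -3 1
8       -3 1 8
10      -3 1 8 10
/       -3 1 0
negate  -3 1 0
-       -3 1
*       -3

-3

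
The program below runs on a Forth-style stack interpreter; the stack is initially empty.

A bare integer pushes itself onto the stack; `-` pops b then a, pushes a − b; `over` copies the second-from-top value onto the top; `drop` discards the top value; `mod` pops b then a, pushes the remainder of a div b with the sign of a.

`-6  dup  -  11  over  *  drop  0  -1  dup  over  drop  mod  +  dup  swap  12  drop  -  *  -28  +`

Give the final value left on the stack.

-28

-6   : [-6]
dup  : [-6, -6]
-    : [0]
11   : [0, 11]
over : [0, 11, 0]
*    : [0, 0]
drop : [0]
0    : [0, 0]
-1   : [0, 0, -1]
dup  : [0, 0, -1, -1]
over : [0, 0, -1, -1, -1]
drop : [0, 0, -1, -1]
mod  : [0, 0, 0]
+    : [0, 0]
dup  : [0, 0, 0]
swap : [0, 0, 0]
12   : [0, 0, 0, 12]
drop : [0, 0, 0]
-    : [0, 0]
*    : [0]
-28  : [0, -28]
+    : [-28]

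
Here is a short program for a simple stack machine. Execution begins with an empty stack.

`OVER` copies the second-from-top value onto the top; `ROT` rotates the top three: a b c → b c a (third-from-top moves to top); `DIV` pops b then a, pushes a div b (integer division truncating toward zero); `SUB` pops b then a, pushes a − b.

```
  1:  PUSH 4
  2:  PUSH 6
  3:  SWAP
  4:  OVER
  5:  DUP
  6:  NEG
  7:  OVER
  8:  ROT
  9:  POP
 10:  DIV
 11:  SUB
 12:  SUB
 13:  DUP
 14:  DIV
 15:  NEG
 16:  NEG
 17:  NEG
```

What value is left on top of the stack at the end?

-1

PUSH 4 -> [4]
PUSH 6 -> [4, 6]
SWAP   -> [6, 4]
OVER   -> [6, 4, 6]
DUP    -> [6, 4, 6, 6]
NEG    -> [6, 4, 6, -6]
OVER   -> [6, 4, 6, -6, 6]
ROT    -> [6, 4, -6, 6, 6]
POP    -> [6, 4, -6, 6]
DIV    -> [6, 4, -1]
SUB    -> [6, 5]
SUB    -> [1]
DUP    -> [1, 1]
DIV    -> [1]
NEG    -> [-1]
NEG    -> [1]
NEG    -> [-1]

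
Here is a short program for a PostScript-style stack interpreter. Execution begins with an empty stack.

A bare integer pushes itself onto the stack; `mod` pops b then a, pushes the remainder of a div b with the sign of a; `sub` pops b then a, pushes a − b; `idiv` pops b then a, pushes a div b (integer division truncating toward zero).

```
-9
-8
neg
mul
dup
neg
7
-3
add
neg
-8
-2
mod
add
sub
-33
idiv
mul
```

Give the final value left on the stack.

-9   -> -9
-8   -> -9 -8
neg  -> -9 8
mul  -> -72
dup  -> -72 -72
neg  -> -72 72
7    -> -72 72 7
-3   -> -72 72 7 -3
add  -> -72 72 4
neg  -> -72 72 -4
-8   -> -72 72 -4 -8
-2   -> -72 72 -4 -8 -2
mod  -> -72 72 -4 0
add  -> -72 72 -4
sub  -> -72 76
-33  -> -72 76 -33
idiv -> -72 -2
mul  -> 144

144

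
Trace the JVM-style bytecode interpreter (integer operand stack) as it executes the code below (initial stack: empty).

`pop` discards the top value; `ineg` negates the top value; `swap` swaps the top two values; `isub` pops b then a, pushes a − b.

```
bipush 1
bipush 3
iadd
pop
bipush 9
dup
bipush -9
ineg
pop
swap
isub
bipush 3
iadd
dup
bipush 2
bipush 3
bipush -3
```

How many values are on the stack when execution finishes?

bipush 1  → [1]
bipush 3  → [1, 3]
iadd      → [4]
pop       → []
bipush 9  → [9]
dup       → [9, 9]
bipush -9 → [9, 9, -9]
ineg      → [9, 9, 9]
pop       → [9, 9]
swap      → [9, 9]
isub      → [0]
bipush 3  → [0, 3]
iadd      → [3]
dup       → [3, 3]
bipush 2  → [3, 3, 2]
bipush 3  → [3, 3, 2, 3]
bipush -3 → [3, 3, 2, 3, -3]

5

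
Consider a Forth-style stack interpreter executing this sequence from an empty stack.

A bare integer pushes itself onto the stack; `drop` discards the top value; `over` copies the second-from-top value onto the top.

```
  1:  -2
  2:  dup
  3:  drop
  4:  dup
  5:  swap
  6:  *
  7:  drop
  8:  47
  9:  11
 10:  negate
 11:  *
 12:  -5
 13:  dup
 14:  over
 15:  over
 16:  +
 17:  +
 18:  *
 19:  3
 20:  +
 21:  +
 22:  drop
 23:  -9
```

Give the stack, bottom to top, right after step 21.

[-439]

-2     -> -2
dup    -> -2 -2
drop   -> -2
dup    -> -2 -2
swap   -> -2 -2
*      -> 4
drop   -> (empty)
47     -> 47
11     -> 47 11
negate -> 47 -11
*      -> -517
-5     -> -517 -5
dup    -> -517 -5 -5
over   -> -517 -5 -5 -5
over   -> -517 -5 -5 -5 -5
+      -> -517 -5 -5 -10
+      -> -517 -5 -15
*      -> -517 75
3      -> -517 75 3
+      -> -517 78
+      -> -439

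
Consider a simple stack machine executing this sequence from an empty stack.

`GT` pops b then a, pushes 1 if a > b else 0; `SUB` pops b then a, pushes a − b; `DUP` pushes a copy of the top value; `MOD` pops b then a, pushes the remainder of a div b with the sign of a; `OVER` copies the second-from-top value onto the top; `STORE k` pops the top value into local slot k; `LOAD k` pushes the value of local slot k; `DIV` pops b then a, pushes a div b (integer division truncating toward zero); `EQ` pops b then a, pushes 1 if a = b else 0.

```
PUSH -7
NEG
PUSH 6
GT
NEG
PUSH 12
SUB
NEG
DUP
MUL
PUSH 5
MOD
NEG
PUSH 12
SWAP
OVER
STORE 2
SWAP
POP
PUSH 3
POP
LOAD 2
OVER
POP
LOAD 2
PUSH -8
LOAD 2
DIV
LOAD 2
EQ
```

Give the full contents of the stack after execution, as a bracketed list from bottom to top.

[-4, 12, 12, 0]

PUSH -7  [-7]
NEG      [7]
PUSH 6   [7, 6]
GT       [1]
NEG      [-1]
PUSH 12  [-1, 12]
SUB      [-13]
NEG      [13]
DUP      [13, 13]
MUL      [169]
PUSH 5   [169, 5]
MOD      [4]
NEG      [-4]
PUSH 12  [-4, 12]
SWAP     [12, -4]
OVER     [12, -4, 12]
STORE 2  [12, -4]
SWAP     [-4, 12]
POP      [-4]
PUSH 3   [-4, 3]
POP      [-4]
LOAD 2   [-4, 12]
OVER     [-4, 12, -4]
POP      [-4, 12]
LOAD 2   [-4, 12, 12]
PUSH -8  [-4, 12, 12, -8]
LOAD 2   [-4, 12, 12, -8, 12]
DIV      [-4, 12, 12, 0]
LOAD 2   [-4, 12, 12, 0, 12]
EQ       [-4, 12, 12, 0]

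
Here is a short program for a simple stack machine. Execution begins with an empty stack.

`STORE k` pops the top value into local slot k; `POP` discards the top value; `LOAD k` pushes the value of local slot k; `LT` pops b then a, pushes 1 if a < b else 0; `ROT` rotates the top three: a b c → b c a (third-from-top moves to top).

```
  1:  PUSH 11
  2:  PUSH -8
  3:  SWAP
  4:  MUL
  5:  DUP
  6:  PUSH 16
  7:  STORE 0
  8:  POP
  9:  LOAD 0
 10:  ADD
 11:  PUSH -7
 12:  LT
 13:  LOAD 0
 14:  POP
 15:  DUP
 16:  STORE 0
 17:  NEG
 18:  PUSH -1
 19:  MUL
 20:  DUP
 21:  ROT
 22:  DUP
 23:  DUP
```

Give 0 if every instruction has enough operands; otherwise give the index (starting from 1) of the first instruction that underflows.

21

PUSH 11 -> [11]
PUSH -8 -> [11, -8]
SWAP    -> [-8, 11]
MUL     -> [-88]
DUP     -> [-88, -88]
PUSH 16 -> [-88, -88, 16]
STORE 0 -> [-88, -88]
POP     -> [-88]
LOAD 0  -> [-88, 16]
ADD     -> [-72]
PUSH -7 -> [-72, -7]
LT      -> [1]
LOAD 0  -> [1, 16]
POP     -> [1]
DUP     -> [1, 1]
STORE 0 -> [1]
NEG     -> [-1]
PUSH -1 -> [-1, -1]
MUL     -> [1]
DUP     -> [1, 1]
ROT  — needs 3 operands, stack has 2 → underflow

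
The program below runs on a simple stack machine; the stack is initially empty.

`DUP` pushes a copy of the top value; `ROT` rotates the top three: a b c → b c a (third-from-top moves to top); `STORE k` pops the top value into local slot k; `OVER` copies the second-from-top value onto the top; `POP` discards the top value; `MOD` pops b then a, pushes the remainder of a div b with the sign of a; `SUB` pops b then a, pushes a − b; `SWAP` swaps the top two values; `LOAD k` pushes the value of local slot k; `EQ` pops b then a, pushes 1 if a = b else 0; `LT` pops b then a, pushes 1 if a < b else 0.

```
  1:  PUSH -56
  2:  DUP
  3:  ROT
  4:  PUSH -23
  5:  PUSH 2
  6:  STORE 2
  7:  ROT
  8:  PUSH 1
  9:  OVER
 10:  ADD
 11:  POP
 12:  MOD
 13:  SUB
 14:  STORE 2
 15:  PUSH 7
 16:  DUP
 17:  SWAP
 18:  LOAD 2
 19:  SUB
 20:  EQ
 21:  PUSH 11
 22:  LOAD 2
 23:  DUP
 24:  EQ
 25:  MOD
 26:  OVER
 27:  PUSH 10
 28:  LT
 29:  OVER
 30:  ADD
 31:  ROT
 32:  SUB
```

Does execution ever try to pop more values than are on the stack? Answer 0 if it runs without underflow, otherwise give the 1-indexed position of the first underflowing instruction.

PUSH -56 : [-56]
DUP      : [-56, -56]
ROT  — needs 3 operands, stack has 2 → underflow

3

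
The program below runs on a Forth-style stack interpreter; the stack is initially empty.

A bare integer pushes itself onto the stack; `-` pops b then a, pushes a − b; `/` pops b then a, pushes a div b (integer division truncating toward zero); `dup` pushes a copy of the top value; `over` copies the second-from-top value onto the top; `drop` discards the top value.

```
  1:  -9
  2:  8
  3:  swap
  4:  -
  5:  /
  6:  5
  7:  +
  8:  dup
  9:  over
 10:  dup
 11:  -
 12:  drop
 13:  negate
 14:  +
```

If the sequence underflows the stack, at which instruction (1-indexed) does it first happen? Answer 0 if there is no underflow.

-9   -> [-9]
8    -> [-9, 8]
swap -> [8, -9]
-    -> [17]
/  — needs 2 operands, stack has 1 → underflow

5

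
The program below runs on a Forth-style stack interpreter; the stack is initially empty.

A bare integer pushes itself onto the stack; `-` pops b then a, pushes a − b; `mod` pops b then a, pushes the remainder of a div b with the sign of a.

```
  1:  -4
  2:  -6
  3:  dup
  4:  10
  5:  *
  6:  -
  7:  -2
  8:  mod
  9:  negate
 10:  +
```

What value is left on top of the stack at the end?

-4      -4
-6      -4 -6
dup     -4 -6 -6
10      -4 -6 -6 10
*       -4 -6 -60
-       -4 54
-2      -4 54 -2
mod     -4 0
negate  -4 0
+       -4

-4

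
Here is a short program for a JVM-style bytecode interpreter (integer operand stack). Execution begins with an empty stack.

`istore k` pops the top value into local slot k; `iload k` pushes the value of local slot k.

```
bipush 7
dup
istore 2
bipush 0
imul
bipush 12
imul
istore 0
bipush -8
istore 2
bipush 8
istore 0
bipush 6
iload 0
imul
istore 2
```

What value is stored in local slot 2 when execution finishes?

48

bipush 7  : [7]
dup       : [7, 7]
istore 2  : [7]
bipush 0  : [7, 0]
imul      : [0]
bipush 12 : [0, 12]
imul      : [0]
istore 0  : []
bipush -8 : [-8]
istore 2  : []
bipush 8  : [8]
istore 0  : []
bipush 6  : [6]
iload 0   : [6, 8]
imul      : [48]
istore 2  : []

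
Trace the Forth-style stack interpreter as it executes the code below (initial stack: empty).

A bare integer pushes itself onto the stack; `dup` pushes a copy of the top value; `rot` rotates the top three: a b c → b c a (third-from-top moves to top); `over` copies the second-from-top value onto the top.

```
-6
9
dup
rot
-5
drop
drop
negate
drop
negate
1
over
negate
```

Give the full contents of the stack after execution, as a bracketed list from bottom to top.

-6     → [-6]
9      → [-6, 9]
dup    → [-6, 9, 9]
rot    → [9, 9, -6]
-5     → [9, 9, -6, -5]
drop   → [9, 9, -6]
drop   → [9, 9]
negate → [9, -9]
drop   → [9]
negate → [-9]
1      → [-9, 1]
over   → [-9, 1, -9]
negate → [-9, 1, 9]

[-9, 1, 9]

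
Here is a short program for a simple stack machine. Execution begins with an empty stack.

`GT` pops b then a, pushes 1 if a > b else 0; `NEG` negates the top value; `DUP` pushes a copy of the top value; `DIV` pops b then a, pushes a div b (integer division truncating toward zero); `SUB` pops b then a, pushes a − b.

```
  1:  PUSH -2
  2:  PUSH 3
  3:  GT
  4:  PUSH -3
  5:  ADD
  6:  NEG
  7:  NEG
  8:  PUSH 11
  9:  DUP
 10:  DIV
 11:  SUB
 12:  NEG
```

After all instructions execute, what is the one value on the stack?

4

PUSH -2 -> [-2]
PUSH 3  -> [-2, 3]
GT      -> [0]
PUSH -3 -> [0, -3]
ADD     -> [-3]
NEG     -> [3]
NEG     -> [-3]
PUSH 11 -> [-3, 11]
DUP     -> [-3, 11, 11]
DIV     -> [-3, 1]
SUB     -> [-4]
NEG     -> [4]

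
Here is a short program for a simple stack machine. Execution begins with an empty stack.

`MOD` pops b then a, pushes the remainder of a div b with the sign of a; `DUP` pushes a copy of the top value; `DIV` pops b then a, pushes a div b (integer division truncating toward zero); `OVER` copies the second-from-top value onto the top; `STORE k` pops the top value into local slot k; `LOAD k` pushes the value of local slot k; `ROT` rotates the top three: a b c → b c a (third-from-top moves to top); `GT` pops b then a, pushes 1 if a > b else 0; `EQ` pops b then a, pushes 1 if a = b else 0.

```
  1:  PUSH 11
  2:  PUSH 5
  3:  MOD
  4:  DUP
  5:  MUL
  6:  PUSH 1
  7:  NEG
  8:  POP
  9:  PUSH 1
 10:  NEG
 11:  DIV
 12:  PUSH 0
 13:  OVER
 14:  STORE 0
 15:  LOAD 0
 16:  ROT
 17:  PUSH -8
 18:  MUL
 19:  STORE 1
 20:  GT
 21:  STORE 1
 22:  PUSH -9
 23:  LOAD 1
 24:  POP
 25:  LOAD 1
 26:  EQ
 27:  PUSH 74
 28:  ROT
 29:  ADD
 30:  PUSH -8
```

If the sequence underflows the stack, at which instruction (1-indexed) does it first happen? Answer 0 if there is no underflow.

PUSH 11  11
PUSH 5   11 5
MOD      1
DUP      1 1
MUL      1
PUSH 1   1 1
NEG      1 -1
POP      1
PUSH 1   1 1
NEG      1 -1
DIV      -1
PUSH 0   -1 0
OVER     -1 0 -1
STORE 0  -1 0
LOAD 0   -1 0 -1
ROT      0 -1 -1
PUSH -8  0 -1 -1 -8
MUL      0 -1 8
STORE 1  0 -1
GT       1
STORE 1  (empty)
PUSH -9  -9
LOAD 1   -9 1
POP      -9
LOAD 1   -9 1
EQ       0
PUSH 74  0 74
ROT  — needs 3 operands, stack has 2 → underflow

28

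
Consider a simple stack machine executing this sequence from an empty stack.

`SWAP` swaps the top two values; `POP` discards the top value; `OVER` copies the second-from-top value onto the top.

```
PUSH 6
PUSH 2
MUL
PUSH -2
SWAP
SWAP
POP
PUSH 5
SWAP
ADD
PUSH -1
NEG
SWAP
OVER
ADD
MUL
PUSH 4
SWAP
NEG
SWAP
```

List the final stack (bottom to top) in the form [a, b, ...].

[-18, 4]

PUSH 6  -> 6
PUSH 2  -> 6 2
MUL     -> 12
PUSH -2 -> 12 -2
SWAP    -> -2 12
SWAP    -> 12 -2
POP     -> 12
PUSH 5  -> 12 5
SWAP    -> 5 12
ADD     -> 17
PUSH -1 -> 17 -1
NEG     -> 17 1
SWAP    -> 1 17
OVER    -> 1 17 1
ADD     -> 1 18
MUL     -> 18
PUSH 4  -> 18 4
SWAP    -> 4 18
NEG     -> 4 -18
SWAP    -> -18 4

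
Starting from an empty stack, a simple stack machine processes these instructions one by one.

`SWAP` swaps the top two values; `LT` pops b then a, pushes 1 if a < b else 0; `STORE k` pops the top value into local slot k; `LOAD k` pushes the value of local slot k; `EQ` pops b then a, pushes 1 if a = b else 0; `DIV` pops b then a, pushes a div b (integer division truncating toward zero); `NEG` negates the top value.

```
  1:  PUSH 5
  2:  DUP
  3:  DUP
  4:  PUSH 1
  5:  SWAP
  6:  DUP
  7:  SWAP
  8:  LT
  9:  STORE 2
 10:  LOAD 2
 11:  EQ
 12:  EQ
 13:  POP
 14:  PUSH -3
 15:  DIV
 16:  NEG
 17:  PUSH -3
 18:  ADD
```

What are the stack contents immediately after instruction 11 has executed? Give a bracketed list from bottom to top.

PUSH 5  -> 5
DUP     -> 5 5
DUP     -> 5 5 5
PUSH 1  -> 5 5 5 1
SWAP    -> 5 5 1 5
DUP     -> 5 5 1 5 5
SWAP    -> 5 5 1 5 5
LT      -> 5 5 1 0
STORE 2 -> 5 5 1
LOAD 2  -> 5 5 1 0
EQ      -> 5 5 0

[5, 5, 0]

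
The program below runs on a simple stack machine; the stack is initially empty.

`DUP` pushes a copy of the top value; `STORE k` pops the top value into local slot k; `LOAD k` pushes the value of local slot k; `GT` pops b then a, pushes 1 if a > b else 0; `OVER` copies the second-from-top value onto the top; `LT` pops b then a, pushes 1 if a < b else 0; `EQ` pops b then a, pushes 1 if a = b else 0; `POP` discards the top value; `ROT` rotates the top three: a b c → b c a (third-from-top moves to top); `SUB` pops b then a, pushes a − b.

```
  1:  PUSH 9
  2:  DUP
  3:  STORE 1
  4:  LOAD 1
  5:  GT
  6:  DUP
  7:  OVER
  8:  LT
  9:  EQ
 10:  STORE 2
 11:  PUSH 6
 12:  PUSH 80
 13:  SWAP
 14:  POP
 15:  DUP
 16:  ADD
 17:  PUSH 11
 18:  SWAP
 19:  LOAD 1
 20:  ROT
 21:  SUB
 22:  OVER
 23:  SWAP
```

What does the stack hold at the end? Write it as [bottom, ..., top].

[160, 160, -2]

PUSH 9  : 9
DUP     : 9 9
STORE 1 : 9
LOAD 1  : 9 9
GT      : 0
DUP     : 0 0
OVER    : 0 0 0
LT      : 0 0
EQ      : 1
STORE 2 : (empty)
PUSH 6  : 6
PUSH 80 : 6 80
SWAP    : 80 6
POP     : 80
DUP     : 80 80
ADD     : 160
PUSH 11 : 160 11
SWAP    : 11 160
LOAD 1  : 11 160 9
ROT     : 160 9 11
SUB     : 160 -2
OVER    : 160 -2 160
SWAP    : 160 160 -2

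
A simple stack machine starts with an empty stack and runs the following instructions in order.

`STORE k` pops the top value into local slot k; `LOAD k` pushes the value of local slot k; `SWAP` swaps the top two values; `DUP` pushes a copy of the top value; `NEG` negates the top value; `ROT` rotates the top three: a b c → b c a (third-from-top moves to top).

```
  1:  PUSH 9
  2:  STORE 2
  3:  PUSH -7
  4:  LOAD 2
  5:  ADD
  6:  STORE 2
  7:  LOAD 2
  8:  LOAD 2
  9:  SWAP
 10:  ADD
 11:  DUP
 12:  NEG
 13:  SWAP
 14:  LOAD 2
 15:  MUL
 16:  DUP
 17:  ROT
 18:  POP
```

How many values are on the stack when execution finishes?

PUSH 9  : 9
STORE 2 : (empty)
PUSH -7 : -7
LOAD 2  : -7 9
ADD     : 2
STORE 2 : (empty)
LOAD 2  : 2
LOAD 2  : 2 2
SWAP    : 2 2
ADD     : 4
DUP     : 4 4
NEG     : 4 -4
SWAP    : -4 4
LOAD 2  : -4 4 2
MUL     : -4 8
DUP     : -4 8 8
ROT     : 8 8 -4
POP     : 8 8

2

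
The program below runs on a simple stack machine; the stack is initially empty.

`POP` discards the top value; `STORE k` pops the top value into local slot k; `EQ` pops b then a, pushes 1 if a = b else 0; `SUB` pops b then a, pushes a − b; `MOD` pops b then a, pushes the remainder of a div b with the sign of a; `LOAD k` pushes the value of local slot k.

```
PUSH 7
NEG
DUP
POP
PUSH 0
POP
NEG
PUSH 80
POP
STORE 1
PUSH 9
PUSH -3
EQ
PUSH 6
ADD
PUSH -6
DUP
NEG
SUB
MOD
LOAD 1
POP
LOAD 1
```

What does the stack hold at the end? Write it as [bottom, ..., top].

PUSH 7  -> 7
NEG     -> -7
DUP     -> -7 -7
POP     -> -7
PUSH 0  -> -7 0
POP     -> -7
NEG     -> 7
PUSH 80 -> 7 80
POP     -> 7
STORE 1 -> (empty)
PUSH 9  -> 9
PUSH -3 -> 9 -3
EQ      -> 0
PUSH 6  -> 0 6
ADD     -> 6
PUSH -6 -> 6 -6
DUP     -> 6 -6 -6
NEG     -> 6 -6 6
SUB     -> 6 -12
MOD     -> 6
LOAD 1  -> 6 7
POP     -> 6
LOAD 1  -> 6 7

[6, 7]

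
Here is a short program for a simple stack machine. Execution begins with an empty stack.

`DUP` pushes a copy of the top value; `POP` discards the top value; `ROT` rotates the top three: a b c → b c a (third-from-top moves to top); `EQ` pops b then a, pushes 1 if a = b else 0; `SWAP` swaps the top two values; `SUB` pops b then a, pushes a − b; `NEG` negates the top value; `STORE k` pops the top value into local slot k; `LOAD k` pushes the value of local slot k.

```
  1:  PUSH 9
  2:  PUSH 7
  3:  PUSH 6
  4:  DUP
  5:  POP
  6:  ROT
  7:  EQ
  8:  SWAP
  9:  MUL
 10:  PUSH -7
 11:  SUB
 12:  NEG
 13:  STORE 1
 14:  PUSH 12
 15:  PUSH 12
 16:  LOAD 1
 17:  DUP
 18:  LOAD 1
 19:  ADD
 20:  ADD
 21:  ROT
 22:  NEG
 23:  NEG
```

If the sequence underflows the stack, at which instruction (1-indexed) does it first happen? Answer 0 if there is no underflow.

PUSH 9  → [9]
PUSH 7  → [9, 7]
PUSH 6  → [9, 7, 6]
DUP     → [9, 7, 6, 6]
POP     → [9, 7, 6]
ROT     → [7, 6, 9]
EQ      → [7, 0]
SWAP    → [0, 7]
MUL     → [0]
PUSH -7 → [0, -7]
SUB     → [7]
NEG     → [-7]
STORE 1 → []
PUSH 12 → [12]
PUSH 12 → [12, 12]
LOAD 1  → [12, 12, -7]
DUP     → [12, 12, -7, -7]
LOAD 1  → [12, 12, -7, -7, -7]
ADD     → [12, 12, -7, -14]
ADD     → [12, 12, -21]
ROT     → [12, -21, 12]
NEG     → [12, -21, -12]
NEG     → [12, -21, 12]

0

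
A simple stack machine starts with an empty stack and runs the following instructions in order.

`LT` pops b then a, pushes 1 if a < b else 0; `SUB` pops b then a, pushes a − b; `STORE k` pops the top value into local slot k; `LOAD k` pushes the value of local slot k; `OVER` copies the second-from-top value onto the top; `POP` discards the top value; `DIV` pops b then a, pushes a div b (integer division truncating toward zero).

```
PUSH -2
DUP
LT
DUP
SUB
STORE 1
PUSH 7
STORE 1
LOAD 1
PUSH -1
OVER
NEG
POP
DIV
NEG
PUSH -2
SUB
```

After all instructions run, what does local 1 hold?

7

PUSH -2 -> -2
DUP     -> -2 -2
LT      -> 0
DUP     -> 0 0
SUB     -> 0
STORE 1 -> (empty)
PUSH 7  -> 7
STORE 1 -> (empty)
LOAD 1  -> 7
PUSH -1 -> 7 -1
OVER    -> 7 -1 7
NEG     -> 7 -1 -7
POP     -> 7 -1
DIV     -> -7
NEG     -> 7
PUSH -2 -> 7 -2
SUB     -> 9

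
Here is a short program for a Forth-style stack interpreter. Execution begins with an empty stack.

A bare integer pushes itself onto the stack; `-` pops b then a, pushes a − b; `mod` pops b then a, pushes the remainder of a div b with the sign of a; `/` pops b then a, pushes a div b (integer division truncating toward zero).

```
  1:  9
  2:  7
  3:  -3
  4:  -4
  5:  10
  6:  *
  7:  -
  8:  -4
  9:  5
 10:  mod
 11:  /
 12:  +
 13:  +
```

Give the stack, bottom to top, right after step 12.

[9, -2]

9   : 9
7   : 9 7
-3  : 9 7 -3
-4  : 9 7 -3 -4
10  : 9 7 -3 -4 10
*   : 9 7 -3 -40
-   : 9 7 37
-4  : 9 7 37 -4
5   : 9 7 37 -4 5
mod : 9 7 37 -4
/   : 9 7 -9
+   : 9 -2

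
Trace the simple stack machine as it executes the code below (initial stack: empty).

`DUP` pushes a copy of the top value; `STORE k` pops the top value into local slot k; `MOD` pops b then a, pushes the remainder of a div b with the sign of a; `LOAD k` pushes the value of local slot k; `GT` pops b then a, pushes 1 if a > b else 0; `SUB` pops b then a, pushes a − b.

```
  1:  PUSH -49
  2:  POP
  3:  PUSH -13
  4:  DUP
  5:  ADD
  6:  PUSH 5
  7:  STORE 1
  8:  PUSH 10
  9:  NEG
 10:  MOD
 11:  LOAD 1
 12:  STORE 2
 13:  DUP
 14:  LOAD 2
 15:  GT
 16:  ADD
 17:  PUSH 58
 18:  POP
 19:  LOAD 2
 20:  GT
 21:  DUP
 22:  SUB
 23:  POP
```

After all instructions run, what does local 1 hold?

PUSH -49 → -49
POP      → (empty)
PUSH -13 → -13
DUP      → -13 -13
ADD      → -26
PUSH 5   → -26 5
STORE 1  → -26
PUSH 10  → -26 10
NEG      → -26 -10
MOD      → -6
LOAD 1   → -6 5
STORE 2  → -6
DUP      → -6 -6
LOAD 2   → -6 -6 5
GT       → -6 0
ADD      → -6
PUSH 58  → -6 58
POP      → -6
LOAD 2   → -6 5
GT       → 0
DUP      → 0 0
SUB      → 0
POP      → (empty)

5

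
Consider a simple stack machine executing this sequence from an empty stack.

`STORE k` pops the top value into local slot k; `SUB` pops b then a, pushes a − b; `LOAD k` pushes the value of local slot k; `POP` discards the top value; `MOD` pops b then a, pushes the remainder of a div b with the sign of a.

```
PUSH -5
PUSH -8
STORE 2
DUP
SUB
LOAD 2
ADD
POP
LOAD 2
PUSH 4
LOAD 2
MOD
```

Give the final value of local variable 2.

-8

PUSH -5  [-5]
PUSH -8  [-5, -8]
STORE 2  [-5]
DUP      [-5, -5]
SUB      [0]
LOAD 2   [0, -8]
ADD      [-8]
POP      []
LOAD 2   [-8]
PUSH 4   [-8, 4]
LOAD 2   [-8, 4, -8]
MOD      [-8, 4]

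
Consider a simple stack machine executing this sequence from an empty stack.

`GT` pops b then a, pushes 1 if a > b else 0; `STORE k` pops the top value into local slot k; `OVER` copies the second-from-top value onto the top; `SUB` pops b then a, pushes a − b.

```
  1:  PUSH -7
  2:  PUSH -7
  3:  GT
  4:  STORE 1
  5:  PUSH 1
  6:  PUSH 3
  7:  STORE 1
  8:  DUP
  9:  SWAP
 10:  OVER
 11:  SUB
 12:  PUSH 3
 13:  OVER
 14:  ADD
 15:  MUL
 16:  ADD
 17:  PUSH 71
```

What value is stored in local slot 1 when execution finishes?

3

PUSH -7  -7
PUSH -7  -7 -7
GT       0
STORE 1  (empty)
PUSH 1   1
PUSH 3   1 3
STORE 1  1
DUP      1 1
SWAP     1 1
OVER     1 1 1
SUB      1 0
PUSH 3   1 0 3
OVER     1 0 3 0
ADD      1 0 3
MUL      1 0
ADD      1
PUSH 71  1 71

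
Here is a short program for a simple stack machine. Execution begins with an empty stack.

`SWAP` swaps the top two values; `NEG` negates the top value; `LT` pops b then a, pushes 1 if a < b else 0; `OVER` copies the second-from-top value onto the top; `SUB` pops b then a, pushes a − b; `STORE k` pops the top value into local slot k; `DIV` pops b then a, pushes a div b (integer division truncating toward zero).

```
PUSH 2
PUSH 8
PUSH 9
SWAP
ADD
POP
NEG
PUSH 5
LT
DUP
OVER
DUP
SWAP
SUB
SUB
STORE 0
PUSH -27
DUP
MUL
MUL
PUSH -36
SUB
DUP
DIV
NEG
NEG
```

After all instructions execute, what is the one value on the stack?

1

PUSH 2   : 2
PUSH 8   : 2 8
PUSH 9   : 2 8 9
SWAP     : 2 9 8
ADD      : 2 17
POP      : 2
NEG      : -2
PUSH 5   : -2 5
LT       : 1
DUP      : 1 1
OVER     : 1 1 1
DUP      : 1 1 1 1
SWAP     : 1 1 1 1
SUB      : 1 1 0
SUB      : 1 1
STORE 0  : 1
PUSH -27 : 1 -27
DUP      : 1 -27 -27
MUL      : 1 729
MUL      : 729
PUSH -36 : 729 -36
SUB      : 765
DUP      : 765 765
DIV      : 1
NEG      : -1
NEG      : 1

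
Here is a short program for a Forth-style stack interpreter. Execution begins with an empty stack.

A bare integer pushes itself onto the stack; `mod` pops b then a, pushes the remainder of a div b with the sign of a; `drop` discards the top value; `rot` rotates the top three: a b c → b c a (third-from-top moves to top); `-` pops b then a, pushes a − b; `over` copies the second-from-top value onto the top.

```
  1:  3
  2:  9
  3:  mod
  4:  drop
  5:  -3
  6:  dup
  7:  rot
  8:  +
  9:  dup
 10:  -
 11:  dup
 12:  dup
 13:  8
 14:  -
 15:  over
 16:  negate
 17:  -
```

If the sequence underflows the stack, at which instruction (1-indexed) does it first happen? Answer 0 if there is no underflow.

7

3     3
9     3 9
mod   3
drop  (empty)
-3    -3
dup   -3 -3
rot  — needs 3 operands, stack has 2 → underflow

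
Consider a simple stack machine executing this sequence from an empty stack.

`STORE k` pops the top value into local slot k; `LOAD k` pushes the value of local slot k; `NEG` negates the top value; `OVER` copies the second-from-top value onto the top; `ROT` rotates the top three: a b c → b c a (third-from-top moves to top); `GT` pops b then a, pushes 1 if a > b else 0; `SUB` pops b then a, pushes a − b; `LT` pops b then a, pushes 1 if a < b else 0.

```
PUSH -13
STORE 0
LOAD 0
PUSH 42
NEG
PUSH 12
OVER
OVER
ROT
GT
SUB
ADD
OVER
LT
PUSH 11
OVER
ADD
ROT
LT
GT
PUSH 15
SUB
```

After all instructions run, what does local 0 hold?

PUSH -13 : [-13]
STORE 0  : []
LOAD 0   : [-13]
PUSH 42  : [-13, 42]
NEG      : [-13, -42]
PUSH 12  : [-13, -42, 12]
OVER     : [-13, -42, 12, -42]
OVER     : [-13, -42, 12, -42, 12]
ROT      : [-13, -42, -42, 12, 12]
GT       : [-13, -42, -42, 0]
SUB      : [-13, -42, -42]
ADD      : [-13, -84]
OVER     : [-13, -84, -13]
LT       : [-13, 1]
PUSH 11  : [-13, 1, 11]
OVER     : [-13, 1, 11, 1]
ADD      : [-13, 1, 12]
ROT      : [1, 12, -13]
LT       : [1, 0]
GT       : [1]
PUSH 15  : [1, 15]
SUB      : [-14]

-13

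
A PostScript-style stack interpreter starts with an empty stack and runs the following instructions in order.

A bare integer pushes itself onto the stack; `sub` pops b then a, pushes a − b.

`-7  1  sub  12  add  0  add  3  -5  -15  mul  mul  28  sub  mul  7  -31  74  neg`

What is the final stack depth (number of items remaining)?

-7  : [-7]
1   : [-7, 1]
sub : [-8]
12  : [-8, 12]
add : [4]
0   : [4, 0]
add : [4]
3   : [4, 3]
-5  : [4, 3, -5]
-15 : [4, 3, -5, -15]
mul : [4, 3, 75]
mul : [4, 225]
28  : [4, 225, 28]
sub : [4, 197]
mul : [788]
7   : [788, 7]
-31 : [788, 7, -31]
74  : [788, 7, -31, 74]
neg : [788, 7, -31, -74]

4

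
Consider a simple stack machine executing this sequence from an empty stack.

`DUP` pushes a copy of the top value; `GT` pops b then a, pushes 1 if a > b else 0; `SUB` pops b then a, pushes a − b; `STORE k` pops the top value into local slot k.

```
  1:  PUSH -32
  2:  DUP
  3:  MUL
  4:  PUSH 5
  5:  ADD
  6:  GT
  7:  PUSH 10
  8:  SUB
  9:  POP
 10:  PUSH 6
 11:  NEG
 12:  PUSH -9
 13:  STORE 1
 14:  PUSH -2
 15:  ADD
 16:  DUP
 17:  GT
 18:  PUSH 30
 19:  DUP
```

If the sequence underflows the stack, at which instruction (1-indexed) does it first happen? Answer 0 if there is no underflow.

6

PUSH -32  [-32]
DUP       [-32, -32]
MUL       [1024]
PUSH 5    [1024, 5]
ADD       [1029]
GT  — needs 2 operands, stack has 1 → underflow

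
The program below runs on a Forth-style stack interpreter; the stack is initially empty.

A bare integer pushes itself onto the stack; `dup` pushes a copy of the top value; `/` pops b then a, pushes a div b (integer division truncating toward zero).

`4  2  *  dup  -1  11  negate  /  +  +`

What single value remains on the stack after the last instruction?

16

4       [4]
2       [4, 2]
*       [8]
dup     [8, 8]
-1      [8, 8, -1]
11      [8, 8, -1, 11]
negate  [8, 8, -1, -11]
/       [8, 8, 0]
+       [8, 8]
+       [16]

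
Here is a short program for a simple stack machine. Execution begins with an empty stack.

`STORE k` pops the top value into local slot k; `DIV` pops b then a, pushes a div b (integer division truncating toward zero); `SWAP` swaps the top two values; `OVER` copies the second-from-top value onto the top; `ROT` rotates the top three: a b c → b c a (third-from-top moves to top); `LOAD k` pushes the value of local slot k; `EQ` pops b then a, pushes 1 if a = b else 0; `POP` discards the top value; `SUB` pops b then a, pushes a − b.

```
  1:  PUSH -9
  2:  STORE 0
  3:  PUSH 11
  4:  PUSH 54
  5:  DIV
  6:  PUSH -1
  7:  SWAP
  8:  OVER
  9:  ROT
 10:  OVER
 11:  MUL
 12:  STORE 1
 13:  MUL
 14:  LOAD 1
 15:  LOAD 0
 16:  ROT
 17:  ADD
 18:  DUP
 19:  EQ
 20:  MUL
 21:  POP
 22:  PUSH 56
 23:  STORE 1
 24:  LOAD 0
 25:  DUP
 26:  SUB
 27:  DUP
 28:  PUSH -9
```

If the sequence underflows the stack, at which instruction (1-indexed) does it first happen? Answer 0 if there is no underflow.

0

PUSH -9 : [-9]
STORE 0 : []
PUSH 11 : [11]
PUSH 54 : [11, 54]
DIV     : [0]
PUSH -1 : [0, -1]
SWAP    : [-1, 0]
OVER    : [-1, 0, -1]
ROT     : [0, -1, -1]
OVER    : [0, -1, -1, -1]
MUL     : [0, -1, 1]
STORE 1 : [0, -1]
MUL     : [0]
LOAD 1  : [0, 1]
LOAD 0  : [0, 1, -9]
ROT     : [1, -9, 0]
ADD     : [1, -9]
DUP     : [1, -9, -9]
EQ      : [1, 1]
MUL     : [1]
POP     : []
PUSH 56 : [56]
STORE 1 : []
LOAD 0  : [-9]
DUP     : [-9, -9]
SUB     : [0]
DUP     : [0, 0]
PUSH -9 : [0, 0, -9]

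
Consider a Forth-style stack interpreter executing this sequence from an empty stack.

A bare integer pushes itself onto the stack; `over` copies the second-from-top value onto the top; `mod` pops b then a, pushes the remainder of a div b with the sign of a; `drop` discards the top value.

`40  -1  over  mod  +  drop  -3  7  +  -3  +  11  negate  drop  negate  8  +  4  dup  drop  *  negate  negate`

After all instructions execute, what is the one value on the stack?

28

40      [40]
-1      [40, -1]
over    [40, -1, 40]
mod     [40, -1]
+       [39]
drop    []
-3      [-3]
7       [-3, 7]
+       [4]
-3      [4, -3]
+       [1]
11      [1, 11]
negate  [1, -11]
drop    [1]
negate  [-1]
8       [-1, 8]
+       [7]
4       [7, 4]
dup     [7, 4, 4]
drop    [7, 4]
*       [28]
negate  [-28]
negate  [28]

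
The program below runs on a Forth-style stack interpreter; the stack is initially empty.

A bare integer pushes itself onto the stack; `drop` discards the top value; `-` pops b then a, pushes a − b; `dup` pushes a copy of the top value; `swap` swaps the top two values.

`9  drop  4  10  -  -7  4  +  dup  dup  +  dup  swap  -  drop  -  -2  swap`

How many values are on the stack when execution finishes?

2

9    -> [9]
drop -> []
4    -> [4]
10   -> [4, 10]
-    -> [-6]
-7   -> [-6, -7]
4    -> [-6, -7, 4]
+    -> [-6, -3]
dup  -> [-6, -3, -3]
dup  -> [-6, -3, -3, -3]
+    -> [-6, -3, -6]
dup  -> [-6, -3, -6, -6]
swap -> [-6, -3, -6, -6]
-    -> [-6, -3, 0]
drop -> [-6, -3]
-    -> [-3]
-2   -> [-3, -2]
swap -> [-2, -3]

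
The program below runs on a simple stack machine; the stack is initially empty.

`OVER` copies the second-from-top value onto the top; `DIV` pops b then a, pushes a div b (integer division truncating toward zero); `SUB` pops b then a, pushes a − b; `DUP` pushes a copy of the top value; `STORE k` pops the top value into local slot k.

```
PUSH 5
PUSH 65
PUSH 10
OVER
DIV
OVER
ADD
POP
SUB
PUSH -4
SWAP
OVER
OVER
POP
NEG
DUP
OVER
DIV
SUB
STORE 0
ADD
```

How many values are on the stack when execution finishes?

1

PUSH 5  → [5]
PUSH 65 → [5, 65]
PUSH 10 → [5, 65, 10]
OVER    → [5, 65, 10, 65]
DIV     → [5, 65, 0]
OVER    → [5, 65, 0, 65]
ADD     → [5, 65, 65]
POP     → [5, 65]
SUB     → [-60]
PUSH -4 → [-60, -4]
SWAP    → [-4, -60]
OVER    → [-4, -60, -4]
OVER    → [-4, -60, -4, -60]
POP     → [-4, -60, -4]
NEG     → [-4, -60, 4]
DUP     → [-4, -60, 4, 4]
OVER    → [-4, -60, 4, 4, 4]
DIV     → [-4, -60, 4, 1]
SUB     → [-4, -60, 3]
STORE 0 → [-4, -60]
ADD     → [-64]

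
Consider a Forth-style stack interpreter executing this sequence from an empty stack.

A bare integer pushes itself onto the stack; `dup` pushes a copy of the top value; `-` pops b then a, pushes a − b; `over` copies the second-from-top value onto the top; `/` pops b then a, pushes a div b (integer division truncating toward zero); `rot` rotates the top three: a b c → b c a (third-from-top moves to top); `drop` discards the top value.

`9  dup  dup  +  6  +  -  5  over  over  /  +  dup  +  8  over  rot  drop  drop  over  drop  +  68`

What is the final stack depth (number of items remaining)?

9    -> [9]
dup  -> [9, 9]
dup  -> [9, 9, 9]
+    -> [9, 18]
6    -> [9, 18, 6]
+    -> [9, 24]
-    -> [-15]
5    -> [-15, 5]
over -> [-15, 5, -15]
over -> [-15, 5, -15, 5]
/    -> [-15, 5, -3]
+    -> [-15, 2]
dup  -> [-15, 2, 2]
+    -> [-15, 4]
8    -> [-15, 4, 8]
over -> [-15, 4, 8, 4]
rot  -> [-15, 8, 4, 4]
drop -> [-15, 8, 4]
drop -> [-15, 8]
over -> [-15, 8, -15]
drop -> [-15, 8]
+    -> [-7]
68   -> [-7, 68]

2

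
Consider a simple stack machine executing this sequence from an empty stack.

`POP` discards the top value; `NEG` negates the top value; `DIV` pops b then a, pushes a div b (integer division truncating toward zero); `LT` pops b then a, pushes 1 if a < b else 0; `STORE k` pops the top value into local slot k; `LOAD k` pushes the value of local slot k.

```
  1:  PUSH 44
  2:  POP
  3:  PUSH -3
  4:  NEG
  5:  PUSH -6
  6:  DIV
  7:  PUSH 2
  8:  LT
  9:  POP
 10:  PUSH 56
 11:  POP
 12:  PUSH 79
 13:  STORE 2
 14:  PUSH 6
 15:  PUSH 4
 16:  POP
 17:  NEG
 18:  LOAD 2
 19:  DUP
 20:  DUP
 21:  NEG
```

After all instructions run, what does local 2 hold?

79

PUSH 44 : 44
POP     : (empty)
PUSH -3 : -3
NEG     : 3
PUSH -6 : 3 -6
DIV     : 0
PUSH 2  : 0 2
LT      : 1
POP     : (empty)
PUSH 56 : 56
POP     : (empty)
PUSH 79 : 79
STORE 2 : (empty)
PUSH 6  : 6
PUSH 4  : 6 4
POP     : 6
NEG     : -6
LOAD 2  : -6 79
DUP     : -6 79 79
DUP     : -6 79 79 79
NEG     : -6 79 79 -79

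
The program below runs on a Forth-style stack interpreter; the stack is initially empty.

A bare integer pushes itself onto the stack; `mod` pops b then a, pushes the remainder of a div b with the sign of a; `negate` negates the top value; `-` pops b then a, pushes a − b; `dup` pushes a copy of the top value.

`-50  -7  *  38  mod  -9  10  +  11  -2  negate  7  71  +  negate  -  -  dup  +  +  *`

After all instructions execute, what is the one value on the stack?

-1096

-50    : -50
-7     : -50 -7
*      : 350
38     : 350 38
mod    : 8
-9     : 8 -9
10     : 8 -9 10
+      : 8 1
11     : 8 1 11
-2     : 8 1 11 -2
negate : 8 1 11 2
7      : 8 1 11 2 7
71     : 8 1 11 2 7 71
+      : 8 1 11 2 78
negate : 8 1 11 2 -78
-      : 8 1 11 80
-      : 8 1 -69
dup    : 8 1 -69 -69
+      : 8 1 -138
+      : 8 -137
*      : -1096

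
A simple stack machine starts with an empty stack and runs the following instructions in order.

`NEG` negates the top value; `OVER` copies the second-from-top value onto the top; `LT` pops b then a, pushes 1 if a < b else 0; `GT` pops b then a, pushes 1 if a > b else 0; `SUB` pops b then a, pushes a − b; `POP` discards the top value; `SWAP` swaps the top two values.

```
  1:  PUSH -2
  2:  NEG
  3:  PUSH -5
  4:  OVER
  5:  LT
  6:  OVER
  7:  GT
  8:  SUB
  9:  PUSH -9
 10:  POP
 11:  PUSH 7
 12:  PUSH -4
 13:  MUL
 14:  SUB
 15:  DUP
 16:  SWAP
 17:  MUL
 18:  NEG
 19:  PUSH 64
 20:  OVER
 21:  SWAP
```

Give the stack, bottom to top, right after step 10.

PUSH -2 -> [-2]
NEG     -> [2]
PUSH -5 -> [2, -5]
OVER    -> [2, -5, 2]
LT      -> [2, 1]
OVER    -> [2, 1, 2]
GT      -> [2, 0]
SUB     -> [2]
PUSH -9 -> [2, -9]
POP     -> [2]

[2]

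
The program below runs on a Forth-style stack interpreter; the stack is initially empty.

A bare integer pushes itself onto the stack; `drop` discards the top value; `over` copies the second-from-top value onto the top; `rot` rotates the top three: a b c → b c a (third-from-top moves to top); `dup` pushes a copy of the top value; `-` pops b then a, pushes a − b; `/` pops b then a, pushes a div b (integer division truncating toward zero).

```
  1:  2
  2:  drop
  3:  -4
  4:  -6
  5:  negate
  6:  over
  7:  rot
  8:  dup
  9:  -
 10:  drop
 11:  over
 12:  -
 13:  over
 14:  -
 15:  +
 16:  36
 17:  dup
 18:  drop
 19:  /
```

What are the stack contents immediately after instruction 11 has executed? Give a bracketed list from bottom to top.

2       [2]
drop    []
-4      [-4]
-6      [-4, -6]
negate  [-4, 6]
over    [-4, 6, -4]
rot     [6, -4, -4]
dup     [6, -4, -4, -4]
-       [6, -4, 0]
drop    [6, -4]
over    [6, -4, 6]

[6, -4, 6]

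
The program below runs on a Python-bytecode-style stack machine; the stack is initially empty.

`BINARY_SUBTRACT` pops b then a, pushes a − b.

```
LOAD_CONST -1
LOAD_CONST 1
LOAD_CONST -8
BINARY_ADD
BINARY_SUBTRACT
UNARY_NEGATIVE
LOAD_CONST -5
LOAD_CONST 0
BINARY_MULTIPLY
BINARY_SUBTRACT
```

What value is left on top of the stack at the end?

LOAD_CONST -1   -> [-1]
LOAD_CONST 1    -> [-1, 1]
LOAD_CONST -8   -> [-1, 1, -8]
BINARY_ADD      -> [-1, -7]
BINARY_SUBTRACT -> [6]
UNARY_NEGATIVE  -> [-6]
LOAD_CONST -5   -> [-6, -5]
LOAD_CONST 0    -> [-6, -5, 0]
BINARY_MULTIPLY -> [-6, 0]
BINARY_SUBTRACT -> [-6]

-6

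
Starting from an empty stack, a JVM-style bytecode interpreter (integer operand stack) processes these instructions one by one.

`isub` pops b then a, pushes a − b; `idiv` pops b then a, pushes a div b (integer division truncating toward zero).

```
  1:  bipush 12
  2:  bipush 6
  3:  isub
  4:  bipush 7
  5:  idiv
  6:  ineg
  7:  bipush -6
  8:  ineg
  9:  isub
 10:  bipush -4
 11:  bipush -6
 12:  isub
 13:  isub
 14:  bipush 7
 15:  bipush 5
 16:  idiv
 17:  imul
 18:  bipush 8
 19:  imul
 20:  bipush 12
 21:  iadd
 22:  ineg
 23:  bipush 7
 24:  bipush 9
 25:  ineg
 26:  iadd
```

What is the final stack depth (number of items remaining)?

bipush 12 : [12]
bipush 6  : [12, 6]
isub      : [6]
bipush 7  : [6, 7]
idiv      : [0]
ineg      : [0]
bipush -6 : [0, -6]
ineg      : [0, 6]
isub      : [-6]
bipush -4 : [-6, -4]
bipush -6 : [-6, -4, -6]
isub      : [-6, 2]
isub      : [-8]
bipush 7  : [-8, 7]
bipush 5  : [-8, 7, 5]
idiv      : [-8, 1]
imul      : [-8]
bipush 8  : [-8, 8]
imul      : [-64]
bipush 12 : [-64, 12]
iadd      : [-52]
ineg      : [52]
bipush 7  : [52, 7]
bipush 9  : [52, 7, 9]
ineg      : [52, 7, -9]
iadd      : [52, -2]

2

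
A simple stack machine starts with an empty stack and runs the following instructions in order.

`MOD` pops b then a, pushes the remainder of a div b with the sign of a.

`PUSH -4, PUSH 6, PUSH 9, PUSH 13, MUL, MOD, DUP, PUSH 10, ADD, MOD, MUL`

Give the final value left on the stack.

PUSH -4 → [-4]
PUSH 6  → [-4, 6]
PUSH 9  → [-4, 6, 9]
PUSH 13 → [-4, 6, 9, 13]
MUL     → [-4, 6, 117]
MOD     → [-4, 6]
DUP     → [-4, 6, 6]
PUSH 10 → [-4, 6, 6, 10]
ADD     → [-4, 6, 16]
MOD     → [-4, 6]
MUL     → [-24]

-24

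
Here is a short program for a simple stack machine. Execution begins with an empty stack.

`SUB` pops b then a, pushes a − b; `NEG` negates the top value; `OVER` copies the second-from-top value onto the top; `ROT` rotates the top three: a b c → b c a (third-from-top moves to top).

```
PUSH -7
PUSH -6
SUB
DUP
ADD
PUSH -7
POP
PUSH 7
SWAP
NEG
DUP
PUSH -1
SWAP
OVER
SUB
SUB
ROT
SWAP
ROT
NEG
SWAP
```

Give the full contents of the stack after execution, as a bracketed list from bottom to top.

PUSH -7 : [-7]
PUSH -6 : [-7, -6]
SUB     : [-1]
DUP     : [-1, -1]
ADD     : [-2]
PUSH -7 : [-2, -7]
POP     : [-2]
PUSH 7  : [-2, 7]
SWAP    : [7, -2]
NEG     : [7, 2]
DUP     : [7, 2, 2]
PUSH -1 : [7, 2, 2, -1]
SWAP    : [7, 2, -1, 2]
OVER    : [7, 2, -1, 2, -1]
SUB     : [7, 2, -1, 3]
SUB     : [7, 2, -4]
ROT     : [2, -4, 7]
SWAP    : [2, 7, -4]
ROT     : [7, -4, 2]
NEG     : [7, -4, -2]
SWAP    : [7, -2, -4]

[7, -2, -4]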